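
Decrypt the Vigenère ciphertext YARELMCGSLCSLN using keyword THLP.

FTGPSFRRZERDSG

Repeat the key across the ciphertext: THLPTHLPTHLPTH
Y(24)−T(19): 5 → F
A(0)−H(7): -7≡19 → T
R(17)−L(11): 6 → G
E(4)−P(15): -11≡15 → P
L(11)−T(19): -8≡18 → S
M(12)−H(7): 5 → F
C(2)−L(11): -9≡17 → R
G(6)−P(15): -9≡17 → R
S(18)−T(19): -1≡25 → Z
L(11)−H(7): 4 → E
C(2)−L(11): -9≡17 → R
S(18)−P(15): 3 → D
L(11)−T(19): -8≡18 → S
N(13)−H(7): 6 → G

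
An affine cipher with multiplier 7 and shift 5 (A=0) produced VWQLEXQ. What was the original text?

GVJMLKJ

The inverse of 7 mod 26 is 15, since 7·15=105≡1. Apply D(y)=15·(y−5) mod 26:
V(21): 15·(21−5)=240≡6 → G
W(22): 15·(22−5)=255≡21 → V
Q(16): 15·(16−5)=165≡9 → J
L(11): 15·(11−5)=90≡12 → M
E(4): 15·(4−5)=-15≡11 → L
X(23): 15·(23−5)=270≡10 → K
Q(16): 15·(16−5)=165≡9 → J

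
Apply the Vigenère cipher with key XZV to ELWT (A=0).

Repeat the key across the message: XZVX
E(4)+X(23): 27≡1 → B
L(11)+Z(25): 36≡10 → K
W(22)+V(21): 43≡17 → R
T(19)+X(23): 42≡16 → Q

BKRQ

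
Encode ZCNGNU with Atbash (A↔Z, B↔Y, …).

Z(25) → A(0)
C(2) → X(23)
N(13) → M(12)
G(6) → T(19)
N(13) → M(12)
U(20) → F(5)

AXMTMF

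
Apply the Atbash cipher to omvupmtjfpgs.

o(14) → l(11)
m(12) → n(13)
v(21) → e(4)
u(20) → f(5)
p(15) → k(10)
m(12) → n(13)
t(19) → g(6)
j(9) → q(16)
f(5) → u(20)
p(15) → k(10)
g(6) → t(19)
s(18) → h(7)

lnefkngqukth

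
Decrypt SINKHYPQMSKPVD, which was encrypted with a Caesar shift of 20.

YOTQNEVWSYQVBJ

S(18): 18−20=-2≡24 → Y
I(8): 8−20=-12≡14 → O
N(13): 13−20=-7≡19 → T
K(10): 10−20=-10≡16 → Q
H(7): 7−20=-13≡13 → N
Y(24): 24−20=4 → E
P(15): 15−20=-5≡21 → V
Q(16): 16−20=-4≡22 → W
M(12): 12−20=-8≡18 → S
S(18): 18−20=-2≡24 → Y
K(10): 10−20=-10≡16 → Q
P(15): 15−20=-5≡21 → V
V(21): 21−20=1 → B
D(3): 3−20=-17≡9 → J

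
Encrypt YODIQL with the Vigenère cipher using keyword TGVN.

RUYVJR

Repeat the key across the message: TGVNTG
Y(24)+T(19): 43≡17 → R
O(14)+G(6): 20 → U
D(3)+V(21): 24 → Y
I(8)+N(13): 21 → V
Q(16)+T(19): 35≡9 → J
L(11)+G(6): 17 → R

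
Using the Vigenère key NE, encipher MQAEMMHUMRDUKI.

ZUNIZQUYZVQYXM

Repeat the key across the message: NENENENENENENE
M(12)+N(13): 25 → Z
Q(16)+E(4): 20 → U
A(0)+N(13): 13 → N
E(4)+E(4): 8 → I
M(12)+N(13): 25 → Z
M(12)+E(4): 16 → Q
H(7)+N(13): 20 → U
U(20)+E(4): 24 → Y
M(12)+N(13): 25 → Z
R(17)+E(4): 21 → V
D(3)+N(13): 16 → Q
U(20)+E(4): 24 → Y
K(10)+N(13): 23 → X
I(8)+E(4): 12 → M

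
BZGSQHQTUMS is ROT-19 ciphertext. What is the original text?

B(1): 1−19=-18≡8 → I
Z(25): 25−19=6 → G
G(6): 6−19=-13≡13 → N
S(18): 18−19=-1≡25 → Z
Q(16): 16−19=-3≡23 → X
H(7): 7−19=-12≡14 → O
Q(16): 16−19=-3≡23 → X
T(19): 19−19=0 → A
U(20): 20−19=1 → B
M(12): 12−19=-7≡19 → T
S(18): 18−19=-1≡25 → Z

IGNZXOXABTZ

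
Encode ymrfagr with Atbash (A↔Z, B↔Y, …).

bniuzti

y(24) → b(1)
m(12) → n(13)
r(17) → i(8)
f(5) → u(20)
a(0) → z(25)
g(6) → t(19)
r(17) → i(8)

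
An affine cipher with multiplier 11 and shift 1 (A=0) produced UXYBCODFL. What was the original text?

The inverse of 11 mod 26 is 19, since 11·19=209≡1. Apply D(y)=19·(y−1) mod 26:
U(20): 19·(20−1)=361≡23 → X
X(23): 19·(23−1)=418≡2 → C
Y(24): 19·(24−1)=437≡21 → V
B(1): 19·(1−1)=0 → A
C(2): 19·(2−1)=19 → T
O(14): 19·(14−1)=247≡13 → N
D(3): 19·(3−1)=38≡12 → M
F(5): 19·(5−1)=76≡24 → Y
L(11): 19·(11−1)=190≡8 → I

XCVATNMYI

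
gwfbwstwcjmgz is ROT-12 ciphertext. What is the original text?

uktpkghkqxaun

g(6): 6−12=-6≡20 → u
w(22): 22−12=10 → k
f(5): 5−12=-7≡19 → t
b(1): 1−12=-11≡15 → p
w(22): 22−12=10 → k
s(18): 18−12=6 → g
t(19): 19−12=7 → h
w(22): 22−12=10 → k
c(2): 2−12=-10≡16 → q
j(9): 9−12=-3≡23 → x
m(12): 12−12=0 → a
g(6): 6−12=-6≡20 → u
z(25): 25−12=13 → n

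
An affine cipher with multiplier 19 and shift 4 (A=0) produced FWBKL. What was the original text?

LQTOZ

The inverse of 19 mod 26 is 11, since 19·11=209≡1. Apply D(y)=11·(y−4) mod 26:
F(5): 11·(5−4)=11 → L
W(22): 11·(22−4)=198≡16 → Q
B(1): 11·(1−4)=-33≡19 → T
K(10): 11·(10−4)=66≡14 → O
L(11): 11·(11−4)=77≡25 → Z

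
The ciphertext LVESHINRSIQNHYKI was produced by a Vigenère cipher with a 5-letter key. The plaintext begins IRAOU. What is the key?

DEEEN

Subtract each crib letter from the matching ciphertext letter (mod 26):
L(11)−I(8)=3 → D
V(21)−R(17)=4 → E
E(4)−A(0)=4 → E
S(18)−O(14)=4 → E
H(7)−U(20)=-13≡13 → N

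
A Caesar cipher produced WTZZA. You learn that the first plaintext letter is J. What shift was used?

From the crib: W(22)−J(9)=13, so the shift is 13.

13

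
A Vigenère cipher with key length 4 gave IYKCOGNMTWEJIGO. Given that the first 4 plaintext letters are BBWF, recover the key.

Subtract each crib letter from the matching ciphertext letter (mod 26):
I(8)−B(1)=7 → H
Y(24)−B(1)=23 → X
K(10)−W(22)=-12≡14 → O
C(2)−F(5)=-3≡23 → X

HXOX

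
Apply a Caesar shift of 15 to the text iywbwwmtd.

i(8): 8+15=23 → x
y(24): 24+15=39≡13 → n
w(22): 22+15=37≡11 → l
b(1): 1+15=16 → q
w(22): 22+15=37≡11 → l
w(22): 22+15=37≡11 → l
m(12): 12+15=27≡1 → b
t(19): 19+15=34≡8 → i
d(3): 3+15=18 → s

xnlqllbis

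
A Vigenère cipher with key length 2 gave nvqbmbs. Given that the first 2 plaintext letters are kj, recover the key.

dm

Subtract each crib letter from the matching ciphertext letter (mod 26):
n(13)−k(10)=3 → d
v(21)−j(9)=12 → m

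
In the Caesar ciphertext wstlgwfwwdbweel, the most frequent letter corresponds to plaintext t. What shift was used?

3

The most frequent ciphertext letter is w (appears 5 times).
w is position 22; t is position 19.
Shift = 3.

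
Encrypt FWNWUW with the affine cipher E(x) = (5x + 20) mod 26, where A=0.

F(5): 5·5+20=45≡19 → T
W(22): 5·22+20=130≡0 → A
N(13): 5·13+20=85≡7 → H
W(22): 5·22+20=130≡0 → A
U(20): 5·20+20=120≡16 → Q
W(22): 5·22+20=130≡0 → A

TAHAQA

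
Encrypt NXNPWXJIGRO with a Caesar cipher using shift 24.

LVLNUVHGEPM

N(13): 13+24=37≡11 → L
X(23): 23+24=47≡21 → V
N(13): 13+24=37≡11 → L
P(15): 15+24=39≡13 → N
W(22): 22+24=46≡20 → U
X(23): 23+24=47≡21 → V
J(9): 9+24=33≡7 → H
I(8): 8+24=32≡6 → G
G(6): 6+24=30≡4 → E
R(17): 17+24=41≡15 → P
O(14): 14+24=38≡12 → M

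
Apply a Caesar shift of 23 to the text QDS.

NAP

Q(16): 16+23=39≡13 → N
D(3): 3+23=26≡0 → A
S(18): 18+23=41≡15 → P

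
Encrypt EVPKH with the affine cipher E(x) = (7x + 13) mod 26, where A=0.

PEOFK

E(4): 7·4+13=41≡15 → P
V(21): 7·21+13=160≡4 → E
P(15): 7·15+13=118≡14 → O
K(10): 7·10+13=83≡5 → F
H(7): 7·7+13=62≡10 → K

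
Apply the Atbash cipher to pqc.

p(15) → k(10)
q(16) → j(9)
c(2) → x(23)

kjx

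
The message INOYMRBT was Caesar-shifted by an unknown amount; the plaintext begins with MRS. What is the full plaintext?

From the crib: I(8)−M(12)=-4≡22, so the shift is 22.
Subtract 22 from each ciphertext letter:
I(8): 8−22=-14≡12 → M
N(13): 13−22=-9≡17 → R
O(14): 14−22=-8≡18 → S
Y(24): 24−22=2 → C
M(12): 12−22=-10≡16 → Q
R(17): 17−22=-5≡21 → V
B(1): 1−22=-21≡5 → F
T(19): 19−22=-3≡23 → X

MRSCQVFX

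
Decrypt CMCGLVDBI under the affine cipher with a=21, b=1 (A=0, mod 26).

FDFZYWKAJ

The inverse of 21 mod 26 is 5, since 21·5=105≡1. Apply D(y)=5·(y−1) mod 26:
C(2): 5·(2−1)=5 → F
M(12): 5·(12−1)=55≡3 → D
C(2): 5·(2−1)=5 → F
G(6): 5·(6−1)=25 → Z
L(11): 5·(11−1)=50≡24 → Y
V(21): 5·(21−1)=100≡22 → W
D(3): 5·(3−1)=10 → K
B(1): 5·(1−1)=0 → A
I(8): 5·(8−1)=35≡9 → J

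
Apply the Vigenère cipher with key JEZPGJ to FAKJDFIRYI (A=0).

Repeat the key across the message: JEZPGJJEZP
F(5)+J(9): 14 → O
A(0)+E(4): 4 → E
K(10)+Z(25): 35≡9 → J
J(9)+P(15): 24 → Y
D(3)+G(6): 9 → J
F(5)+J(9): 14 → O
I(8)+J(9): 17 → R
R(17)+E(4): 21 → V
Y(24)+Z(25): 49≡23 → X
I(8)+P(15): 23 → X

OEJYJORVXX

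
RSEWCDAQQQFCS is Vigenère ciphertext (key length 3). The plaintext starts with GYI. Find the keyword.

LUW

Subtract each crib letter from the matching ciphertext letter (mod 26):
R(17)−G(6)=11 → L
S(18)−Y(24)=-6≡20 → U
E(4)−I(8)=-4≡22 → W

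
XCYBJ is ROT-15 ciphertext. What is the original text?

X(23): 23−15=8 → I
C(2): 2−15=-13≡13 → N
Y(24): 24−15=9 → J
B(1): 1−15=-14≡12 → M
J(9): 9−15=-6≡20 → U

INJMU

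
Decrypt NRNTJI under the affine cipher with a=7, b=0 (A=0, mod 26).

NVNZFQ

The inverse of 7 mod 26 is 15, since 7·15=105≡1. Apply D(y)=15·(y−0) mod 26:
N(13): 15·(13−0)=195≡13 → N
R(17): 15·(17−0)=255≡21 → V
N(13): 15·(13−0)=195≡13 → N
T(19): 15·(19−0)=285≡25 → Z
J(9): 15·(9−0)=135≡5 → F
I(8): 15·(8−0)=120≡16 → Q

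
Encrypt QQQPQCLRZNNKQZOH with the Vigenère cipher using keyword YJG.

Repeat the key across the message: YJGYJGYJGYJGYJGY
Q(16)+Y(24): 40≡14 → O
Q(16)+J(9): 25 → Z
Q(16)+G(6): 22 → W
P(15)+Y(24): 39≡13 → N
Q(16)+J(9): 25 → Z
C(2)+G(6): 8 → I
L(11)+Y(24): 35≡9 → J
R(17)+J(9): 26≡0 → A
Z(25)+G(6): 31≡5 → F
N(13)+Y(24): 37≡11 → L
N(13)+J(9): 22 → W
K(10)+G(6): 16 → Q
Q(16)+Y(24): 40≡14 → O
Z(25)+J(9): 34≡8 → I
O(14)+G(6): 20 → U
H(7)+Y(24): 31≡5 → F

OZWNZIJAFLWQOIUF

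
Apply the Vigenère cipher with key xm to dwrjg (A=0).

Repeat the key across the message: xmxmx
d(3)+x(23): 26≡0 → a
w(22)+m(12): 34≡8 → i
r(17)+x(23): 40≡14 → o
j(9)+m(12): 21 → v
g(6)+x(23): 29≡3 → d

aiovd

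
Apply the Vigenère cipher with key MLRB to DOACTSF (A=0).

PZRDFDW

Repeat the key across the message: MLRBMLR
D(3)+M(12): 15 → P
O(14)+L(11): 25 → Z
A(0)+R(17): 17 → R
C(2)+B(1): 3 → D
T(19)+M(12): 31≡5 → F
S(18)+L(11): 29≡3 → D
F(5)+R(17): 22 → W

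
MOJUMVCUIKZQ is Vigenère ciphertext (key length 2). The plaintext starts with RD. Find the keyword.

VL

Subtract each crib letter from the matching ciphertext letter (mod 26):
M(12)−R(17)=-5≡21 → V
O(14)−D(3)=11 → L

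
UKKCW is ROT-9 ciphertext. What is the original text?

U(20): 20−9=11 → L
K(10): 10−9=1 → B
K(10): 10−9=1 → B
C(2): 2−9=-7≡19 → T
W(22): 22−9=13 → N

LBBTN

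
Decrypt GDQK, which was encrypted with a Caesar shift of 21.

G(6): 6−21=-15≡11 → L
D(3): 3−21=-18≡8 → I
Q(16): 16−21=-5≡21 → V
K(10): 10−21=-11≡15 → P

LIVP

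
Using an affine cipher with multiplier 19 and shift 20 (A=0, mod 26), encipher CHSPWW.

GXYTWW

C(2): 19·2+20=58≡6 → G
H(7): 19·7+20=153≡23 → X
S(18): 19·18+20=362≡24 → Y
P(15): 19·15+20=305≡19 → T
W(22): 19·22+20=438≡22 → W
W(22): 19·22+20=438≡22 → W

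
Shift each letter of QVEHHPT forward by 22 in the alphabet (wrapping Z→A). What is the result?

Q(16): 16+22=38≡12 → M
V(21): 21+22=43≡17 → R
E(4): 4+22=26≡0 → A
H(7): 7+22=29≡3 → D
H(7): 7+22=29≡3 → D
P(15): 15+22=37≡11 → L
T(19): 19+22=41≡15 → P

MRADDLP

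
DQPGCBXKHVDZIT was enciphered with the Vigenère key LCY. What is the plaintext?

Repeat the key across the ciphertext: LCYLCYLCYLCYLC
D(3)−L(11): -8≡18 → S
Q(16)−C(2): 14 → O
P(15)−Y(24): -9≡17 → R
G(6)−L(11): -5≡21 → V
C(2)−C(2): 0 → A
B(1)−Y(24): -23≡3 → D
X(23)−L(11): 12 → M
K(10)−C(2): 8 → I
H(7)−Y(24): -17≡9 → J
V(21)−L(11): 10 → K
D(3)−C(2): 1 → B
Z(25)−Y(24): 1 → B
I(8)−L(11): -3≡23 → X
T(19)−C(2): 17 → R

SORVADMIJKBBXR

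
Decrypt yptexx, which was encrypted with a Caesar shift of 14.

kbfqjj

y(24): 24−14=10 → k
p(15): 15−14=1 → b
t(19): 19−14=5 → f
e(4): 4−14=-10≡16 → q
x(23): 23−14=9 → j
x(23): 23−14=9 → j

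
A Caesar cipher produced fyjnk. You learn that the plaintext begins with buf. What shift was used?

From the crib: f(5)−b(1)=4, so the shift is 4.

4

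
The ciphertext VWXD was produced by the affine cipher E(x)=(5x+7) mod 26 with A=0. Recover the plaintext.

The inverse of 5 mod 26 is 21, since 5·21=105≡1. Apply D(y)=21·(y−7) mod 26:
V(21): 21·(21−7)=294≡8 → I
W(22): 21·(22−7)=315≡3 → D
X(23): 21·(23−7)=336≡24 → Y
D(3): 21·(3−7)=-84≡20 → U

IDYU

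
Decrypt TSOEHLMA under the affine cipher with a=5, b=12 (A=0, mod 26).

RWQOZFAI

The inverse of 5 mod 26 is 21, since 5·21=105≡1. Apply D(y)=21·(y−12) mod 26:
T(19): 21·(19−12)=147≡17 → R
S(18): 21·(18−12)=126≡22 → W
O(14): 21·(14−12)=42≡16 → Q
E(4): 21·(4−12)=-168≡14 → O
H(7): 21·(7−12)=-105≡25 → Z
L(11): 21·(11−12)=-21≡5 → F
M(12): 21·(12−12)=0 → A
A(0): 21·(0−12)=-252≡8 → I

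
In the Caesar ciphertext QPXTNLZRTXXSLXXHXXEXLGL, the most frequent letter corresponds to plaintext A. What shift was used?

23

The most frequent ciphertext letter is X (appears 8 times).
X is position 23; A is position 0.
Shift = 23.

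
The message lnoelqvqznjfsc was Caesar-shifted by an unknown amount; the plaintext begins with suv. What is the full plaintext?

From the crib: l(11)−s(18)=-7≡19, so the shift is 19.
Subtract 19 from each ciphertext letter:
l(11): 11−19=-8≡18 → s
n(13): 13−19=-6≡20 → u
o(14): 14−19=-5≡21 → v
e(4): 4−19=-15≡11 → l
l(11): 11−19=-8≡18 → s
q(16): 16−19=-3≡23 → x
v(21): 21−19=2 → c
q(16): 16−19=-3≡23 → x
z(25): 25−19=6 → g
n(13): 13−19=-6≡20 → u
j(9): 9−19=-10≡16 → q
f(5): 5−19=-14≡12 → m
s(18): 18−19=-1≡25 → z
c(2): 2−19=-17≡9 → j

suvlsxcxguqmzj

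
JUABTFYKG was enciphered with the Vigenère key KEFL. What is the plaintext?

Repeat the key across the ciphertext: KEFLKEFLK
J(9)−K(10): -1≡25 → Z
U(20)−E(4): 16 → Q
A(0)−F(5): -5≡21 → V
B(1)−L(11): -10≡16 → Q
T(19)−K(10): 9 → J
F(5)−E(4): 1 → B
Y(24)−F(5): 19 → T
K(10)−L(11): -1≡25 → Z
G(6)−K(10): -4≡22 → W

ZQVQJBTZW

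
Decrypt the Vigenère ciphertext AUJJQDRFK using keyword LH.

Repeat the key across the ciphertext: LHLHLHLHL
A(0)−L(11): -11≡15 → P
U(20)−H(7): 13 → N
J(9)−L(11): -2≡24 → Y
J(9)−H(7): 2 → C
Q(16)−L(11): 5 → F
D(3)−H(7): -4≡22 → W
R(17)−L(11): 6 → G
F(5)−H(7): -2≡24 → Y
K(10)−L(11): -1≡25 → Z

PNYCFWGYZ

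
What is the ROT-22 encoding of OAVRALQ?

O(14): 14+22=36≡10 → K
A(0): 0+22=22 → W
V(21): 21+22=43≡17 → R
R(17): 17+22=39≡13 → N
A(0): 0+22=22 → W
L(11): 11+22=33≡7 → H
Q(16): 16+22=38≡12 → M

KWRNWHM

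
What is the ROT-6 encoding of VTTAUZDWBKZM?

V(21): 21+6=27≡1 → B
T(19): 19+6=25 → Z
T(19): 19+6=25 → Z
A(0): 0+6=6 → G
U(20): 20+6=26≡0 → A
Z(25): 25+6=31≡5 → F
D(3): 3+6=9 → J
W(22): 22+6=28≡2 → C
B(1): 1+6=7 → H
K(10): 10+6=16 → Q
Z(25): 25+6=31≡5 → F
M(12): 12+6=18 → S

BZZGAFJCHQFS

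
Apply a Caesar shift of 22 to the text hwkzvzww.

h(7): 7+22=29≡3 → d
w(22): 22+22=44≡18 → s
k(10): 10+22=32≡6 → g
z(25): 25+22=47≡21 → v
v(21): 21+22=43≡17 → r
z(25): 25+22=47≡21 → v
w(22): 22+22=44≡18 → s
w(22): 22+22=44≡18 → s

dsgvrvss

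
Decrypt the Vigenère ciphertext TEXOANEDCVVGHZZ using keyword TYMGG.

AGLIUUGRWPCIVTT

Repeat the key across the ciphertext: TYMGGTYMGGTYMGG
T(19)−T(19): 0 → A
E(4)−Y(24): -20≡6 → G
X(23)−M(12): 11 → L
O(14)−G(6): 8 → I
A(0)−G(6): -6≡20 → U
N(13)−T(19): -6≡20 → U
E(4)−Y(24): -20≡6 → G
D(3)−M(12): -9≡17 → R
C(2)−G(6): -4≡22 → W
V(21)−G(6): 15 → P
V(21)−T(19): 2 → C
G(6)−Y(24): -18≡8 → I
H(7)−M(12): -5≡21 → V
Z(25)−G(6): 19 → T
Z(25)−G(6): 19 → T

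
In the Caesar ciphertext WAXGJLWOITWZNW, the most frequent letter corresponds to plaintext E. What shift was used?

18

The most frequent ciphertext letter is W (appears 4 times).
W is position 22; E is position 4.
Shift = 18.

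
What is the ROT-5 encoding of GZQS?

LEVX

G(6): 6+5=11 → L
Z(25): 25+5=30≡4 → E
Q(16): 16+5=21 → V
S(18): 18+5=23 → X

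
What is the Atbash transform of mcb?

m(12) → n(13)
c(2) → x(23)
b(1) → y(24)

nxy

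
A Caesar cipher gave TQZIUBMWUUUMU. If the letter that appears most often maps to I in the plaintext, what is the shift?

12

The most frequent ciphertext letter is U (appears 5 times).
U is position 20; I is position 8.
Shift = 12.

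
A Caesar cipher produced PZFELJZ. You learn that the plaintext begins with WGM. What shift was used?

From the crib: P(15)−W(22)=-7≡19, so the shift is 19.

19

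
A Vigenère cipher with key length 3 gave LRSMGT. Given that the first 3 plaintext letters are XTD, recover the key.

Subtract each crib letter from the matching ciphertext letter (mod 26):
L(11)−X(23)=-12≡14 → O
R(17)−T(19)=-2≡24 → Y
S(18)−D(3)=15 → P

OYP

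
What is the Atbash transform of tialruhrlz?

t(19) → g(6)
i(8) → r(17)
a(0) → z(25)
l(11) → o(14)
r(17) → i(8)
u(20) → f(5)
h(7) → s(18)
r(17) → i(8)
l(11) → o(14)
z(25) → a(0)

grzoifsioa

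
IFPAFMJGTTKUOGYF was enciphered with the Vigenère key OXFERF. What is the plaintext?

Repeat the key across the ciphertext: OXFERFOXFERFOXFE
I(8)−O(14): -6≡20 → U
F(5)−X(23): -18≡8 → I
P(15)−F(5): 10 → K
A(0)−E(4): -4≡22 → W
F(5)−R(17): -12≡14 → O
M(12)−F(5): 7 → H
J(9)−O(14): -5≡21 → V
G(6)−X(23): -17≡9 → J
T(19)−F(5): 14 → O
T(19)−E(4): 15 → P
K(10)−R(17): -7≡19 → T
U(20)−F(5): 15 → P
O(14)−O(14): 0 → A
G(6)−X(23): -17≡9 → J
Y(24)−F(5): 19 → T
F(5)−E(4): 1 → B

UIKWOHVJOPTPAJTB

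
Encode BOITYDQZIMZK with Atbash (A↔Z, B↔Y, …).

B(1) → Y(24)
O(14) → L(11)
I(8) → R(17)
T(19) → G(6)
Y(24) → B(1)
D(3) → W(22)
Q(16) → J(9)
Z(25) → A(0)
I(8) → R(17)
M(12) → N(13)
Z(25) → A(0)
K(10) → P(15)

YLRGBWJARNAP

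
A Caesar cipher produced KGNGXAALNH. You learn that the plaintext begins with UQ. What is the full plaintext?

From the crib: K(10)−U(20)=-10≡16, so the shift is 16.
Subtract 16 from each ciphertext letter:
K(10): 10−16=-6≡20 → U
G(6): 6−16=-10≡16 → Q
N(13): 13−16=-3≡23 → X
G(6): 6−16=-10≡16 → Q
X(23): 23−16=7 → H
A(0): 0−16=-16≡10 → K
A(0): 0−16=-16≡10 → K
L(11): 11−16=-5≡21 → V
N(13): 13−16=-3≡23 → X
H(7): 7−16=-9≡17 → R

UQXQHKKVXR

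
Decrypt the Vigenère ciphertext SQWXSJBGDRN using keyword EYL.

OSLTUYXISNP

Repeat the key across the ciphertext: EYLEYLEYLEY
S(18)−E(4): 14 → O
Q(16)−Y(24): -8≡18 → S
W(22)−L(11): 11 → L
X(23)−E(4): 19 → T
S(18)−Y(24): -6≡20 → U
J(9)−L(11): -2≡24 → Y
B(1)−E(4): -3≡23 → X
G(6)−Y(24): -18≡8 → I
D(3)−L(11): -8≡18 → S
R(17)−E(4): 13 → N
N(13)−Y(24): -11≡15 → P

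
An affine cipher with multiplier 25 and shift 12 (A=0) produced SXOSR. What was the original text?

The inverse of 25 mod 26 is 25, since 25·25=625≡1. Apply D(y)=25·(y−12) mod 26:
S(18): 25·(18−12)=150≡20 → U
X(23): 25·(23−12)=275≡15 → P
O(14): 25·(14−12)=50≡24 → Y
S(18): 25·(18−12)=150≡20 → U
R(17): 25·(17−12)=125≡21 → V

UPYUV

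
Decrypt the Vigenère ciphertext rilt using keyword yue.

tohv

Repeat the key across the ciphertext: yuey
r(17)−y(24): -7≡19 → t
i(8)−u(20): -12≡14 → o
l(11)−e(4): 7 → h
t(19)−y(24): -5≡21 → v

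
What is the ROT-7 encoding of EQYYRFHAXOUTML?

E(4): 4+7=11 → L
Q(16): 16+7=23 → X
Y(24): 24+7=31≡5 → F
Y(24): 24+7=31≡5 → F
R(17): 17+7=24 → Y
F(5): 5+7=12 → M
H(7): 7+7=14 → O
A(0): 0+7=7 → H
X(23): 23+7=30≡4 → E
O(14): 14+7=21 → V
U(20): 20+7=27≡1 → B
T(19): 19+7=26≡0 → A
M(12): 12+7=19 → T
L(11): 11+7=18 → S

LXFFYMOHEVBATS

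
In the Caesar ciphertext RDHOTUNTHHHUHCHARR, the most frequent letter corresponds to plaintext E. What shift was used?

The most frequent ciphertext letter is H (appears 6 times).
H is position 7; E is position 4.
Shift = 3.

3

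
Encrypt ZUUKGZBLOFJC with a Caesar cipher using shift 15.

Z(25): 25+15=40≡14 → O
U(20): 20+15=35≡9 → J
U(20): 20+15=35≡9 → J
K(10): 10+15=25 → Z
G(6): 6+15=21 → V
Z(25): 25+15=40≡14 → O
B(1): 1+15=16 → Q
L(11): 11+15=26≡0 → A
O(14): 14+15=29≡3 → D
F(5): 5+15=20 → U
J(9): 9+15=24 → Y
C(2): 2+15=17 → R

OJJZVOQADUYR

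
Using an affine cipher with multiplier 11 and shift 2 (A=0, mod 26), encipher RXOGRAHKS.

HVAQHCBIS

R(17): 11·17+2=189≡7 → H
X(23): 11·23+2=255≡21 → V
O(14): 11·14+2=156≡0 → A
G(6): 11·6+2=68≡16 → Q
R(17): 11·17+2=189≡7 → H
A(0): 11·0+2=2 → C
H(7): 11·7+2=79≡1 → B
K(10): 11·10+2=112≡8 → I
S(18): 11·18+2=200≡18 → S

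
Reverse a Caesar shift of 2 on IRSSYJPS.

I(8): 8−2=6 → G
R(17): 17−2=15 → P
S(18): 18−2=16 → Q
S(18): 18−2=16 → Q
Y(24): 24−2=22 → W
J(9): 9−2=7 → H
P(15): 15−2=13 → N
S(18): 18−2=16 → Q

GPQQWHNQ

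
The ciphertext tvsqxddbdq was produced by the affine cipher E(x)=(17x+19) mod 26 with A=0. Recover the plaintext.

audjowwcwj

The inverse of 17 mod 26 is 23, since 17·23=391≡1. Apply D(y)=23·(y−19) mod 26:
t(19): 23·(19−19)=0 → a
v(21): 23·(21−19)=46≡20 → u
s(18): 23·(18−19)=-23≡3 → d
q(16): 23·(16−19)=-69≡9 → j
x(23): 23·(23−19)=92≡14 → o
d(3): 23·(3−19)=-368≡22 → w
d(3): 23·(3−19)=-368≡22 → w
b(1): 23·(1−19)=-414≡2 → c
d(3): 23·(3−19)=-368≡22 → w
q(16): 23·(16−19)=-69≡9 → j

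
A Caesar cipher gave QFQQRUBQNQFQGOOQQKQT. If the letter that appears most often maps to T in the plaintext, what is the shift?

The most frequent ciphertext letter is Q (appears 9 times).
Q is position 16; T is position 19.
Shift = -3≡23.

23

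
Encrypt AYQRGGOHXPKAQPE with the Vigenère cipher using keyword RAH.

Repeat the key across the message: RAHRAHRAHRAHRAH
A(0)+R(17): 17 → R
Y(24)+A(0): 24 → Y
Q(16)+H(7): 23 → X
R(17)+R(17): 34≡8 → I
G(6)+A(0): 6 → G
G(6)+H(7): 13 → N
O(14)+R(17): 31≡5 → F
H(7)+A(0): 7 → H
X(23)+H(7): 30≡4 → E
P(15)+R(17): 32≡6 → G
K(10)+A(0): 10 → K
A(0)+H(7): 7 → H
Q(16)+R(17): 33≡7 → H
P(15)+A(0): 15 → P
E(4)+H(7): 11 → L

RYXIGNFHEGKHHPL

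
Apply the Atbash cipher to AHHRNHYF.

A(0) → Z(25)
H(7) → S(18)
H(7) → S(18)
R(17) → I(8)
N(13) → M(12)
H(7) → S(18)
Y(24) → B(1)
F(5) → U(20)

ZSSIMSBU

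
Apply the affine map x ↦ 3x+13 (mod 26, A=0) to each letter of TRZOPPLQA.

SMKDGGUJN

T(19): 3·19+13=70≡18 → S
R(17): 3·17+13=64≡12 → M
Z(25): 3·25+13=88≡10 → K
O(14): 3·14+13=55≡3 → D
P(15): 3·15+13=58≡6 → G
P(15): 3·15+13=58≡6 → G
L(11): 3·11+13=46≡20 → U
Q(16): 3·16+13=61≡9 → J
A(0): 3·0+13=13 → N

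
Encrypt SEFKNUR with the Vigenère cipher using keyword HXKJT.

Repeat the key across the message: HXKJTHX
S(18)+H(7): 25 → Z
E(4)+X(23): 27≡1 → B
F(5)+K(10): 15 → P
K(10)+J(9): 19 → T
N(13)+T(19): 32≡6 → G
U(20)+H(7): 27≡1 → B
R(17)+X(23): 40≡14 → O

ZBPTGBO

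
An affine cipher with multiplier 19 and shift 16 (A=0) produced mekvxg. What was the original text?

The inverse of 19 mod 26 is 11, since 19·11=209≡1. Apply D(y)=11·(y−16) mod 26:
m(12): 11·(12−16)=-44≡8 → i
e(4): 11·(4−16)=-132≡24 → y
k(10): 11·(10−16)=-66≡12 → m
v(21): 11·(21−16)=55≡3 → d
x(23): 11·(23−16)=77≡25 → z
g(6): 11·(6−16)=-110≡20 → u

iymdzu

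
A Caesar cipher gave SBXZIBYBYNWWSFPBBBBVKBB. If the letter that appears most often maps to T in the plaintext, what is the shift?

8

The most frequent ciphertext letter is B (appears 9 times).
B is position 1; T is position 19.
Shift = -18≡8.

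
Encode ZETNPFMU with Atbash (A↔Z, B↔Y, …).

AVGMKUNF

Z(25) → A(0)
E(4) → V(21)
T(19) → G(6)
N(13) → M(12)
P(15) → K(10)
F(5) → U(20)
M(12) → N(13)
U(20) → F(5)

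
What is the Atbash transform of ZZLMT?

AAONG

Z(25) → A(0)
Z(25) → A(0)
L(11) → O(14)
M(12) → N(13)
T(19) → G(6)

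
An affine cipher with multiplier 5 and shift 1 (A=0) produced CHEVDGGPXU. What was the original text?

The inverse of 5 mod 26 is 21, since 5·21=105≡1. Apply D(y)=21·(y−1) mod 26:
C(2): 21·(2−1)=21 → V
H(7): 21·(7−1)=126≡22 → W
E(4): 21·(4−1)=63≡11 → L
V(21): 21·(21−1)=420≡4 → E
D(3): 21·(3−1)=42≡16 → Q
G(6): 21·(6−1)=105≡1 → B
G(6): 21·(6−1)=105≡1 → B
P(15): 21·(15−1)=294≡8 → I
X(23): 21·(23−1)=462≡20 → U
U(20): 21·(20−1)=399≡9 → J

VWLEQBBIUJ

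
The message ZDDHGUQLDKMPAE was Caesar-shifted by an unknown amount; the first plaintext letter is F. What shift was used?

20

From the crib: Z(25)−F(5)=20, so the shift is 20.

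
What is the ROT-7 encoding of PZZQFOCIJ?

WGGXMVJPQ

P(15): 15+7=22 → W
Z(25): 25+7=32≡6 → G
Z(25): 25+7=32≡6 → G
Q(16): 16+7=23 → X
F(5): 5+7=12 → M
O(14): 14+7=21 → V
C(2): 2+7=9 → J
I(8): 8+7=15 → P
J(9): 9+7=16 → Q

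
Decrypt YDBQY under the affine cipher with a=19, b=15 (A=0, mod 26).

The inverse of 19 mod 26 is 11, since 19·11=209≡1. Apply D(y)=11·(y−15) mod 26:
Y(24): 11·(24−15)=99≡21 → V
D(3): 11·(3−15)=-132≡24 → Y
B(1): 11·(1−15)=-154≡2 → C
Q(16): 11·(16−15)=11 → L
Y(24): 11·(24−15)=99≡21 → V

VYCLV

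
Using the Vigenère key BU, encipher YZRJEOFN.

ZTSDFIGH

Repeat the key across the message: BUBUBUBU
Y(24)+B(1): 25 → Z
Z(25)+U(20): 45≡19 → T
R(17)+B(1): 18 → S
J(9)+U(20): 29≡3 → D
E(4)+B(1): 5 → F
O(14)+U(20): 34≡8 → I
F(5)+B(1): 6 → G
N(13)+U(20): 33≡7 → H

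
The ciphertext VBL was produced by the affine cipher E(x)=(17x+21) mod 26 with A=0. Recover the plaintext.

AIE

The inverse of 17 mod 26 is 23, since 17·23=391≡1. Apply D(y)=23·(y−21) mod 26:
V(21): 23·(21−21)=0 → A
B(1): 23·(1−21)=-460≡8 → I
L(11): 23·(11−21)=-230≡4 → E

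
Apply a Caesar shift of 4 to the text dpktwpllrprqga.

d(3): 3+4=7 → h
p(15): 15+4=19 → t
k(10): 10+4=14 → o
t(19): 19+4=23 → x
w(22): 22+4=26≡0 → a
p(15): 15+4=19 → t
l(11): 11+4=15 → p
l(11): 11+4=15 → p
r(17): 17+4=21 → v
p(15): 15+4=19 → t
r(17): 17+4=21 → v
q(16): 16+4=20 → u
g(6): 6+4=10 → k
a(0): 0+4=4 → e

htoxatppvtvuke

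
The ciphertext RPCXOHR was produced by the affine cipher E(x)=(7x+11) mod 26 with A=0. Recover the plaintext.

The inverse of 7 mod 26 is 15, since 7·15=105≡1. Apply D(y)=15·(y−11) mod 26:
R(17): 15·(17−11)=90≡12 → M
P(15): 15·(15−11)=60≡8 → I
C(2): 15·(2−11)=-135≡21 → V
X(23): 15·(23−11)=180≡24 → Y
O(14): 15·(14−11)=45≡19 → T
H(7): 15·(7−11)=-60≡18 → S
R(17): 15·(17−11)=90≡12 → M

MIVYTSM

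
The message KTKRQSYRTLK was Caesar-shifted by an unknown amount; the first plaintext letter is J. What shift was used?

1

From the crib: K(10)−J(9)=1, so the shift is 1.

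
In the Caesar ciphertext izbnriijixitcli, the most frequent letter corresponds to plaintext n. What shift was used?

The most frequent ciphertext letter is i (appears 6 times).
i is position 8; n is position 13.
Shift = -5≡21.

21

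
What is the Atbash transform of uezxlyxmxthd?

fvacobcncgsw

u(20) → f(5)
e(4) → v(21)
z(25) → a(0)
x(23) → c(2)
l(11) → o(14)
y(24) → b(1)
x(23) → c(2)
m(12) → n(13)
x(23) → c(2)
t(19) → g(6)
h(7) → s(18)
d(3) → w(22)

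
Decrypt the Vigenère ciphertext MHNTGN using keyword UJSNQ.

Repeat the key across the ciphertext: UJSNQU
M(12)−U(20): -8≡18 → S
H(7)−J(9): -2≡24 → Y
N(13)−S(18): -5≡21 → V
T(19)−N(13): 6 → G
G(6)−Q(16): -10≡16 → Q
N(13)−U(20): -7≡19 → T

SYVGQT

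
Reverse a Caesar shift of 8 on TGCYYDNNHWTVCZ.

T(19): 19−8=11 → L
G(6): 6−8=-2≡24 → Y
C(2): 2−8=-6≡20 → U
Y(24): 24−8=16 → Q
Y(24): 24−8=16 → Q
D(3): 3−8=-5≡21 → V
N(13): 13−8=5 → F
N(13): 13−8=5 → F
H(7): 7−8=-1≡25 → Z
W(22): 22−8=14 → O
T(19): 19−8=11 → L
V(21): 21−8=13 → N
C(2): 2−8=-6≡20 → U
Z(25): 25−8=17 → R

LYUQQVFFZOLNUR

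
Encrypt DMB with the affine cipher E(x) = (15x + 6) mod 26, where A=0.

ZEV

D(3): 15·3+6=51≡25 → Z
M(12): 15·12+6=186≡4 → E
B(1): 15·1+6=21 → V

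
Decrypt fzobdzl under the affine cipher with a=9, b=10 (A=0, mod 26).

ltmzftd

The inverse of 9 mod 26 is 3, since 9·3=27≡1. Apply D(y)=3·(y−10) mod 26:
f(5): 3·(5−10)=-15≡11 → l
z(25): 3·(25−10)=45≡19 → t
o(14): 3·(14−10)=12 → m
b(1): 3·(1−10)=-27≡25 → z
d(3): 3·(3−10)=-21≡5 → f
z(25): 3·(25−10)=45≡19 → t
l(11): 3·(11−10)=3 → d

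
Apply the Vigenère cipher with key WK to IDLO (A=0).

ENHY

Repeat the key across the message: WKWK
I(8)+W(22): 30≡4 → E
D(3)+K(10): 13 → N
L(11)+W(22): 33≡7 → H
O(14)+K(10): 24 → Y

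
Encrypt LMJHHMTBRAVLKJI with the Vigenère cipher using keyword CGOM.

Repeat the key across the message: CGOMCGOMCGOMCGO
L(11)+C(2): 13 → N
M(12)+G(6): 18 → S
J(9)+O(14): 23 → X
H(7)+M(12): 19 → T
H(7)+C(2): 9 → J
M(12)+G(6): 18 → S
T(19)+O(14): 33≡7 → H
B(1)+M(12): 13 → N
R(17)+C(2): 19 → T
A(0)+G(6): 6 → G
V(21)+O(14): 35≡9 → J
L(11)+M(12): 23 → X
K(10)+C(2): 12 → M
J(9)+G(6): 15 → P
I(8)+O(14): 22 → W

NSXTJSHNTGJXMPW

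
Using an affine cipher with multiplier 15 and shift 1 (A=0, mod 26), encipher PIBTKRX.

SRQAVWI

P(15): 15·15+1=226≡18 → S
I(8): 15·8+1=121≡17 → R
B(1): 15·1+1=16 → Q
T(19): 15·19+1=286≡0 → A
K(10): 15·10+1=151≡21 → V
R(17): 15·17+1=256≡22 → W
X(23): 15·23+1=346≡8 → I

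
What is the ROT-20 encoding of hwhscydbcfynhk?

h(7): 7+20=27≡1 → b
w(22): 22+20=42≡16 → q
h(7): 7+20=27≡1 → b
s(18): 18+20=38≡12 → m
c(2): 2+20=22 → w
y(24): 24+20=44≡18 → s
d(3): 3+20=23 → x
b(1): 1+20=21 → v
c(2): 2+20=22 → w
f(5): 5+20=25 → z
y(24): 24+20=44≡18 → s
n(13): 13+20=33≡7 → h
h(7): 7+20=27≡1 → b
k(10): 10+20=30≡4 → e

bqbmwsxvwzshbe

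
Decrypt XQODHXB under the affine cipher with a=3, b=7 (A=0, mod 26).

The inverse of 3 mod 26 is 9, since 3·9=27≡1. Apply D(y)=9·(y−7) mod 26:
X(23): 9·(23−7)=144≡14 → O
Q(16): 9·(16−7)=81≡3 → D
O(14): 9·(14−7)=63≡11 → L
D(3): 9·(3−7)=-36≡16 → Q
H(7): 9·(7−7)=0 → A
X(23): 9·(23−7)=144≡14 → O
B(1): 9·(1−7)=-54≡24 → Y

ODLQAOY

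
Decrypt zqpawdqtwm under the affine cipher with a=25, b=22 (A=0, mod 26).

xghwatgdak

The inverse of 25 mod 26 is 25, since 25·25=625≡1. Apply D(y)=25·(y−22) mod 26:
z(25): 25·(25−22)=75≡23 → x
q(16): 25·(16−22)=-150≡6 → g
p(15): 25·(15−22)=-175≡7 → h
a(0): 25·(0−22)=-550≡22 → w
w(22): 25·(22−22)=0 → a
d(3): 25·(3−22)=-475≡19 → t
q(16): 25·(16−22)=-150≡6 → g
t(19): 25·(19−22)=-75≡3 → d
w(22): 25·(22−22)=0 → a
m(12): 25·(12−22)=-250≡10 → k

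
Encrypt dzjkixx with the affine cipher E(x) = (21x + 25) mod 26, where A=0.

kegbloo

d(3): 21·3+25=88≡10 → k
z(25): 21·25+25=550≡4 → e
j(9): 21·9+25=214≡6 → g
k(10): 21·10+25=235≡1 → b
i(8): 21·8+25=193≡11 → l
x(23): 21·23+25=508≡14 → o
x(23): 21·23+25=508≡14 → o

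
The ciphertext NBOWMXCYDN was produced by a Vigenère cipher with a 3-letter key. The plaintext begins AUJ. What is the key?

NHF

Subtract each crib letter from the matching ciphertext letter (mod 26):
N(13)−A(0)=13 → N
B(1)−U(20)=-19≡7 → H
O(14)−J(9)=5 → F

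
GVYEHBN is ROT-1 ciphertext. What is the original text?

G(6): 6−1=5 → F
V(21): 21−1=20 → U
Y(24): 24−1=23 → X
E(4): 4−1=3 → D
H(7): 7−1=6 → G
B(1): 1−1=0 → A
N(13): 13−1=12 → M

FUXDGAM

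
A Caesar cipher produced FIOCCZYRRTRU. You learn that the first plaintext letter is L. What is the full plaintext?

LOUIIFEXXZXA

From the crib: F(5)−L(11)=-6≡20, so the shift is 20.
Subtract 20 from each ciphertext letter:
F(5): 5−20=-15≡11 → L
I(8): 8−20=-12≡14 → O
O(14): 14−20=-6≡20 → U
C(2): 2−20=-18≡8 → I
C(2): 2−20=-18≡8 → I
Z(25): 25−20=5 → F
Y(24): 24−20=4 → E
R(17): 17−20=-3≡23 → X
R(17): 17−20=-3≡23 → X
T(19): 19−20=-1≡25 → Z
R(17): 17−20=-3≡23 → X
U(20): 20−20=0 → A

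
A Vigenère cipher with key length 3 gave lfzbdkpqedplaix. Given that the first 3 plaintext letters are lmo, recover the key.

atl

Subtract each crib letter from the matching ciphertext letter (mod 26):
l(11)−l(11)=0 → a
f(5)−m(12)=-7≡19 → t
z(25)−o(14)=11 → l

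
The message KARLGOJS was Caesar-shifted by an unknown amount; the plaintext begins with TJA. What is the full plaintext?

From the crib: K(10)−T(19)=-9≡17, so the shift is 17.
Subtract 17 from each ciphertext letter:
K(10): 10−17=-7≡19 → T
A(0): 0−17=-17≡9 → J
R(17): 17−17=0 → A
L(11): 11−17=-6≡20 → U
G(6): 6−17=-11≡15 → P
O(14): 14−17=-3≡23 → X
J(9): 9−17=-8≡18 → S
S(18): 18−17=1 → B

TJAUPXSB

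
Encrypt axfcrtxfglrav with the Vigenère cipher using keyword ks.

kppublhxqdbsf

Repeat the key across the message: ksksksksksksk
a(0)+k(10): 10 → k
x(23)+s(18): 41≡15 → p
f(5)+k(10): 15 → p
c(2)+s(18): 20 → u
r(17)+k(10): 27≡1 → b
t(19)+s(18): 37≡11 → l
x(23)+k(10): 33≡7 → h
f(5)+s(18): 23 → x
g(6)+k(10): 16 → q
l(11)+s(18): 29≡3 → d
r(17)+k(10): 27≡1 → b
a(0)+s(18): 18 → s
v(21)+k(10): 31≡5 → f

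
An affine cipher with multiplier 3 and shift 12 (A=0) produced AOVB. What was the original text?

The inverse of 3 mod 26 is 9, since 3·9=27≡1. Apply D(y)=9·(y−12) mod 26:
A(0): 9·(0−12)=-108≡22 → W
O(14): 9·(14−12)=18 → S
V(21): 9·(21−12)=81≡3 → D
B(1): 9·(1−12)=-99≡5 → F

WSDF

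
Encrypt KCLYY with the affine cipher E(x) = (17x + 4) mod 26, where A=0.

SMJWW

K(10): 17·10+4=174≡18 → S
C(2): 17·2+4=38≡12 → M
L(11): 17·11+4=191≡9 → J
Y(24): 17·24+4=412≡22 → W
Y(24): 17·24+4=412≡22 → W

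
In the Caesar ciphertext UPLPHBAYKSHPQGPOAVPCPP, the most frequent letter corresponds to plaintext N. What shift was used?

The most frequent ciphertext letter is P (appears 7 times).
P is position 15; N is position 13.
Shift = 2.

2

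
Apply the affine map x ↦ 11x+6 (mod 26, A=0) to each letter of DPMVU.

NPIDS

D(3): 11·3+6=39≡13 → N
P(15): 11·15+6=171≡15 → P
M(12): 11·12+6=138≡8 → I
V(21): 11·21+6=237≡3 → D
U(20): 11·20+6=226≡18 → S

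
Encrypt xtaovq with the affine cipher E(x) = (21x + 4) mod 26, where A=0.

x(23): 21·23+4=487≡19 → t
t(19): 21·19+4=403≡13 → n
a(0): 21·0+4=4 → e
o(14): 21·14+4=298≡12 → m
v(21): 21·21+4=445≡3 → d
q(16): 21·16+4=340≡2 → c

tnemdc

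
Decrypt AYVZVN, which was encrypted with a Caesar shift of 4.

A(0): 0−4=-4≡22 → W
Y(24): 24−4=20 → U
V(21): 21−4=17 → R
Z(25): 25−4=21 → V
V(21): 21−4=17 → R
N(13): 13−4=9 → J

WURVRJ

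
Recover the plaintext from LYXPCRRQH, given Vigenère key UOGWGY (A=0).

Repeat the key across the ciphertext: UOGWGYUOG
L(11)−U(20): -9≡17 → R
Y(24)−O(14): 10 → K
X(23)−G(6): 17 → R
P(15)−W(22): -7≡19 → T
C(2)−G(6): -4≡22 → W
R(17)−Y(24): -7≡19 → T
R(17)−U(20): -3≡23 → X
Q(16)−O(14): 2 → C
H(7)−G(6): 1 → B

RKRTWTXCB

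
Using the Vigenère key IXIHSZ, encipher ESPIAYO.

MPXPSXW

Repeat the key across the message: IXIHSZI
E(4)+I(8): 12 → M
S(18)+X(23): 41≡15 → P
P(15)+I(8): 23 → X
I(8)+H(7): 15 → P
A(0)+S(18): 18 → S
Y(24)+Z(25): 49≡23 → X
O(14)+I(8): 22 → W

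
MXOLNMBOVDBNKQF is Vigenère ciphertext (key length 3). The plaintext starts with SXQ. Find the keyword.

UAY

Subtract each crib letter from the matching ciphertext letter (mod 26):
M(12)−S(18)=-6≡20 → U
X(23)−X(23)=0 → A
O(14)−Q(16)=-2≡24 → Y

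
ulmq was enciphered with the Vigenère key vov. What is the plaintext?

Repeat the key across the ciphertext: vovv
u(20)−v(21): -1≡25 → z
l(11)−o(14): -3≡23 → x
m(12)−v(21): -9≡17 → r
q(16)−v(21): -5≡21 → v

zxrv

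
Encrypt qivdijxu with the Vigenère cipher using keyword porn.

fwmqxxoh

Repeat the key across the message: pornporn
q(16)+p(15): 31≡5 → f
i(8)+o(14): 22 → w
v(21)+r(17): 38≡12 → m
d(3)+n(13): 16 → q
i(8)+p(15): 23 → x
j(9)+o(14): 23 → x
x(23)+r(17): 40≡14 → o
u(20)+n(13): 33≡7 → h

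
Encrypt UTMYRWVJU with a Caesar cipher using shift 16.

U(20): 20+16=36≡10 → K
T(19): 19+16=35≡9 → J
M(12): 12+16=28≡2 → C
Y(24): 24+16=40≡14 → O
R(17): 17+16=33≡7 → H
W(22): 22+16=38≡12 → M
V(21): 21+16=37≡11 → L
J(9): 9+16=25 → Z
U(20): 20+16=36≡10 → K

KJCOHMLZK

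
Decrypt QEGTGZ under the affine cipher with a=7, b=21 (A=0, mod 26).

The inverse of 7 mod 26 is 15, since 7·15=105≡1. Apply D(y)=15·(y−21) mod 26:
Q(16): 15·(16−21)=-75≡3 → D
E(4): 15·(4−21)=-255≡5 → F
G(6): 15·(6−21)=-225≡9 → J
T(19): 15·(19−21)=-30≡22 → W
G(6): 15·(6−21)=-225≡9 → J
Z(25): 15·(25−21)=60≡8 → I

DFJWJI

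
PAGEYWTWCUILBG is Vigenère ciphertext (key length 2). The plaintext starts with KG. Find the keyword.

FU

Subtract each crib letter from the matching ciphertext letter (mod 26):
P(15)−K(10)=5 → F
A(0)−G(6)=-6≡20 → U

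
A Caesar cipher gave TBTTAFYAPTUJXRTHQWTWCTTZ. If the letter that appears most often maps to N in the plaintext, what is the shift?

6

The most frequent ciphertext letter is T (appears 8 times).
T is position 19; N is position 13.
Shift = 6.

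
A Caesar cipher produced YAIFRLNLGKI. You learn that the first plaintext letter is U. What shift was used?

4

From the crib: Y(24)−U(20)=4, so the shift is 4.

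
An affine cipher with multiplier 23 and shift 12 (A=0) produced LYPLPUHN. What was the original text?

The inverse of 23 mod 26 is 17, since 23·17=391≡1. Apply D(y)=17·(y−12) mod 26:
L(11): 17·(11−12)=-17≡9 → J
Y(24): 17·(24−12)=204≡22 → W
P(15): 17·(15−12)=51≡25 → Z
L(11): 17·(11−12)=-17≡9 → J
P(15): 17·(15−12)=51≡25 → Z
U(20): 17·(20−12)=136≡6 → G
H(7): 17·(7−12)=-85≡19 → T
N(13): 17·(13−12)=17 → R

JWZJZGTR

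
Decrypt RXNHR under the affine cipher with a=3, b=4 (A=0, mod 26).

The inverse of 3 mod 26 is 9, since 3·9=27≡1. Apply D(y)=9·(y−4) mod 26:
R(17): 9·(17−4)=117≡13 → N
X(23): 9·(23−4)=171≡15 → P
N(13): 9·(13−4)=81≡3 → D
H(7): 9·(7−4)=27≡1 → B
R(17): 9·(17−4)=117≡13 → N

NPDBN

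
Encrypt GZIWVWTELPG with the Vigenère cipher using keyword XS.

DRFOSOQWIHD

Repeat the key across the message: XSXSXSXSXSX
G(6)+X(23): 29≡3 → D
Z(25)+S(18): 43≡17 → R
I(8)+X(23): 31≡5 → F
W(22)+S(18): 40≡14 → O
V(21)+X(23): 44≡18 → S
W(22)+S(18): 40≡14 → O
T(19)+X(23): 42≡16 → Q
E(4)+S(18): 22 → W
L(11)+X(23): 34≡8 → I
P(15)+S(18): 33≡7 → H
G(6)+X(23): 29≡3 → D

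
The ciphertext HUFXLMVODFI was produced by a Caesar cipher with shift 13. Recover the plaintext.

H(7): 7−13=-6≡20 → U
U(20): 20−13=7 → H
F(5): 5−13=-8≡18 → S
X(23): 23−13=10 → K
L(11): 11−13=-2≡24 → Y
M(12): 12−13=-1≡25 → Z
V(21): 21−13=8 → I
O(14): 14−13=1 → B
D(3): 3−13=-10≡16 → Q
F(5): 5−13=-8≡18 → S
I(8): 8−13=-5≡21 → V

UHSKYZIBQSV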